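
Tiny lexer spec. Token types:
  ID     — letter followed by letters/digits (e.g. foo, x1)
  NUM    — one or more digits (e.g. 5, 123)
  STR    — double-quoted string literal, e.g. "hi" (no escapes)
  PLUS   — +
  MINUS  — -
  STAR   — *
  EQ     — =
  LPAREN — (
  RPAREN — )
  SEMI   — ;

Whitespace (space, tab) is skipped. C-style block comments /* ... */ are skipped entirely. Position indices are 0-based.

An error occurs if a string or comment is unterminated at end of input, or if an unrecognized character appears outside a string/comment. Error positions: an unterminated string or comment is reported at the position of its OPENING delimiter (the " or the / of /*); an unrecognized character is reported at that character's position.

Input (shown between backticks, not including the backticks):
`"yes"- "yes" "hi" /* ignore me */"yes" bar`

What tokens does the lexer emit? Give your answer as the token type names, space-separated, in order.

Answer: STR MINUS STR STR STR ID

Derivation:
pos=0: enter STRING mode
pos=0: emit STR "yes" (now at pos=5)
pos=5: emit MINUS '-'
pos=7: enter STRING mode
pos=7: emit STR "yes" (now at pos=12)
pos=13: enter STRING mode
pos=13: emit STR "hi" (now at pos=17)
pos=18: enter COMMENT mode (saw '/*')
exit COMMENT mode (now at pos=33)
pos=33: enter STRING mode
pos=33: emit STR "yes" (now at pos=38)
pos=39: emit ID 'bar' (now at pos=42)
DONE. 6 tokens: [STR, MINUS, STR, STR, STR, ID]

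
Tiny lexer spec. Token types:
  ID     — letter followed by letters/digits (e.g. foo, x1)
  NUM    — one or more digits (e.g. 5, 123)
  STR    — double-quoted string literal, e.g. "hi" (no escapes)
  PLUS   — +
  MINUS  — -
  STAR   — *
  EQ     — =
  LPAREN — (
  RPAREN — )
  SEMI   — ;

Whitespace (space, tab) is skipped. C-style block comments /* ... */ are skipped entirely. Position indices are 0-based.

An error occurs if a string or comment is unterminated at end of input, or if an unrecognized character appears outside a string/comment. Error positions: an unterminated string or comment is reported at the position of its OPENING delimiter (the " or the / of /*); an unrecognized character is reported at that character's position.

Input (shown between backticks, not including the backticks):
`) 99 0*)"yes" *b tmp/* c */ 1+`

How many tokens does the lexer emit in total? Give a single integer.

pos=0: emit RPAREN ')'
pos=2: emit NUM '99' (now at pos=4)
pos=5: emit NUM '0' (now at pos=6)
pos=6: emit STAR '*'
pos=7: emit RPAREN ')'
pos=8: enter STRING mode
pos=8: emit STR "yes" (now at pos=13)
pos=14: emit STAR '*'
pos=15: emit ID 'b' (now at pos=16)
pos=17: emit ID 'tmp' (now at pos=20)
pos=20: enter COMMENT mode (saw '/*')
exit COMMENT mode (now at pos=27)
pos=28: emit NUM '1' (now at pos=29)
pos=29: emit PLUS '+'
DONE. 11 tokens: [RPAREN, NUM, NUM, STAR, RPAREN, STR, STAR, ID, ID, NUM, PLUS]

Answer: 11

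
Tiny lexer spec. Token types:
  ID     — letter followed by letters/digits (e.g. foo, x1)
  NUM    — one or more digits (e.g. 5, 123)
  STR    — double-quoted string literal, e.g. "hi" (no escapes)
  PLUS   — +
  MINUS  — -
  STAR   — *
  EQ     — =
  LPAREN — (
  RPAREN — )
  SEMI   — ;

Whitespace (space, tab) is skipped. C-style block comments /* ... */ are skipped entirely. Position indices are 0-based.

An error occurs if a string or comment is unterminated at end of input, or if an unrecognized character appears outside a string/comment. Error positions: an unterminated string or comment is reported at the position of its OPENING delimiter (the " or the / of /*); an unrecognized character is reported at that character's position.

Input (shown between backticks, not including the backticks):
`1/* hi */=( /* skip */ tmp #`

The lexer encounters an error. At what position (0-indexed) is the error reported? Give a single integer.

pos=0: emit NUM '1' (now at pos=1)
pos=1: enter COMMENT mode (saw '/*')
exit COMMENT mode (now at pos=9)
pos=9: emit EQ '='
pos=10: emit LPAREN '('
pos=12: enter COMMENT mode (saw '/*')
exit COMMENT mode (now at pos=22)
pos=23: emit ID 'tmp' (now at pos=26)
pos=27: ERROR — unrecognized char '#'

Answer: 27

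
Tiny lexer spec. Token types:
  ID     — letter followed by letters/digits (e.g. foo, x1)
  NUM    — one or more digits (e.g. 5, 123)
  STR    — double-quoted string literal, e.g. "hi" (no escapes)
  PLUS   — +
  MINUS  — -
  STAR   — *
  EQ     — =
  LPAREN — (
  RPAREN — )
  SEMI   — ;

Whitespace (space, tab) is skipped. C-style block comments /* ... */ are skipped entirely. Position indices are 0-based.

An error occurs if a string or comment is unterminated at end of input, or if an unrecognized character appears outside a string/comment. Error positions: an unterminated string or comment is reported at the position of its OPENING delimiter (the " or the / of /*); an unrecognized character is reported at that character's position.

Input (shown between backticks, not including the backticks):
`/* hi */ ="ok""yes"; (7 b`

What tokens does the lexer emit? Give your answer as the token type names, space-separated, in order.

Answer: EQ STR STR SEMI LPAREN NUM ID

Derivation:
pos=0: enter COMMENT mode (saw '/*')
exit COMMENT mode (now at pos=8)
pos=9: emit EQ '='
pos=10: enter STRING mode
pos=10: emit STR "ok" (now at pos=14)
pos=14: enter STRING mode
pos=14: emit STR "yes" (now at pos=19)
pos=19: emit SEMI ';'
pos=21: emit LPAREN '('
pos=22: emit NUM '7' (now at pos=23)
pos=24: emit ID 'b' (now at pos=25)
DONE. 7 tokens: [EQ, STR, STR, SEMI, LPAREN, NUM, ID]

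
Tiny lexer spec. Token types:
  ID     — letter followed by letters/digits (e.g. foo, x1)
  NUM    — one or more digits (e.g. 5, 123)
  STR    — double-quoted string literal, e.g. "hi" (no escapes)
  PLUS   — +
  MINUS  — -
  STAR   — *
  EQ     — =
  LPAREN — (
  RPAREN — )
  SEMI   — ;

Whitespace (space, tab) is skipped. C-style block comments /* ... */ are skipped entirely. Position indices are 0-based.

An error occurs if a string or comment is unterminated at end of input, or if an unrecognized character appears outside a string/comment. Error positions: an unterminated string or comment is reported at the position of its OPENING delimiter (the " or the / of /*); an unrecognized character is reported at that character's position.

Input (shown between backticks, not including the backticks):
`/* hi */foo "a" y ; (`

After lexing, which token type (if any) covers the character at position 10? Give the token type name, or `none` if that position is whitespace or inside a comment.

pos=0: enter COMMENT mode (saw '/*')
exit COMMENT mode (now at pos=8)
pos=8: emit ID 'foo' (now at pos=11)
pos=12: enter STRING mode
pos=12: emit STR "a" (now at pos=15)
pos=16: emit ID 'y' (now at pos=17)
pos=18: emit SEMI ';'
pos=20: emit LPAREN '('
DONE. 5 tokens: [ID, STR, ID, SEMI, LPAREN]
Position 10: char is 'o' -> ID

Answer: ID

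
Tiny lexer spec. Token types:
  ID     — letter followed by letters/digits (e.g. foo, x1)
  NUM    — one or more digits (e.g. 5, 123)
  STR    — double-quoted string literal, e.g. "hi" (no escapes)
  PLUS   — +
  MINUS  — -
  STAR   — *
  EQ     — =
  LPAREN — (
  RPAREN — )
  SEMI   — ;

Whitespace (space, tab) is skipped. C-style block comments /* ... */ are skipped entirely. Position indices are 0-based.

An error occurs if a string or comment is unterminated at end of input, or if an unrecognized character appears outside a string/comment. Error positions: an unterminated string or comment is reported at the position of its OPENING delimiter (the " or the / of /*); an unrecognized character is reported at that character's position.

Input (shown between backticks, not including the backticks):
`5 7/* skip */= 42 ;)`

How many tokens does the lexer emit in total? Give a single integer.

Answer: 6

Derivation:
pos=0: emit NUM '5' (now at pos=1)
pos=2: emit NUM '7' (now at pos=3)
pos=3: enter COMMENT mode (saw '/*')
exit COMMENT mode (now at pos=13)
pos=13: emit EQ '='
pos=15: emit NUM '42' (now at pos=17)
pos=18: emit SEMI ';'
pos=19: emit RPAREN ')'
DONE. 6 tokens: [NUM, NUM, EQ, NUM, SEMI, RPAREN]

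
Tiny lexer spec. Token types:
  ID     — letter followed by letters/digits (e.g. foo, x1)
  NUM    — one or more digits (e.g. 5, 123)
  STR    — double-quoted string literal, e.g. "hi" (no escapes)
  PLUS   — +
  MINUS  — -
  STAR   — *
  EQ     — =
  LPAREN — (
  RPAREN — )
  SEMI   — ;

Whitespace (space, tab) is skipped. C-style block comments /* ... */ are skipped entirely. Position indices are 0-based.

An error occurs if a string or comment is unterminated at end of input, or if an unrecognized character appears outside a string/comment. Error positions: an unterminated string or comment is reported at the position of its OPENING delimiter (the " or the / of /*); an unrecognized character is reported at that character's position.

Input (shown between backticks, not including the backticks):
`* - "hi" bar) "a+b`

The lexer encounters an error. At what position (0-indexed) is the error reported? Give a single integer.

pos=0: emit STAR '*'
pos=2: emit MINUS '-'
pos=4: enter STRING mode
pos=4: emit STR "hi" (now at pos=8)
pos=9: emit ID 'bar' (now at pos=12)
pos=12: emit RPAREN ')'
pos=14: enter STRING mode
pos=14: ERROR — unterminated string

Answer: 14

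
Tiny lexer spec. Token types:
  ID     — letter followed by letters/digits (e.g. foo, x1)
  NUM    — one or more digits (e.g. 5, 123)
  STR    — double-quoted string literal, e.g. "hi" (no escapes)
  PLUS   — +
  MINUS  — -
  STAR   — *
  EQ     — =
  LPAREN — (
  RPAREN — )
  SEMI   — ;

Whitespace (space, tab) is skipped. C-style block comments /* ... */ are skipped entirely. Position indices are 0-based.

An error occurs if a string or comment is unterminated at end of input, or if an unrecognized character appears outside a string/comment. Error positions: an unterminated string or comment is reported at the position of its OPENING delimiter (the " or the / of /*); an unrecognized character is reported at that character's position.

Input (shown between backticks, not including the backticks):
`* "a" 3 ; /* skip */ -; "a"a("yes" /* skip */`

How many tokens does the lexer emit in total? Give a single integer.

pos=0: emit STAR '*'
pos=2: enter STRING mode
pos=2: emit STR "a" (now at pos=5)
pos=6: emit NUM '3' (now at pos=7)
pos=8: emit SEMI ';'
pos=10: enter COMMENT mode (saw '/*')
exit COMMENT mode (now at pos=20)
pos=21: emit MINUS '-'
pos=22: emit SEMI ';'
pos=24: enter STRING mode
pos=24: emit STR "a" (now at pos=27)
pos=27: emit ID 'a' (now at pos=28)
pos=28: emit LPAREN '('
pos=29: enter STRING mode
pos=29: emit STR "yes" (now at pos=34)
pos=35: enter COMMENT mode (saw '/*')
exit COMMENT mode (now at pos=45)
DONE. 10 tokens: [STAR, STR, NUM, SEMI, MINUS, SEMI, STR, ID, LPAREN, STR]

Answer: 10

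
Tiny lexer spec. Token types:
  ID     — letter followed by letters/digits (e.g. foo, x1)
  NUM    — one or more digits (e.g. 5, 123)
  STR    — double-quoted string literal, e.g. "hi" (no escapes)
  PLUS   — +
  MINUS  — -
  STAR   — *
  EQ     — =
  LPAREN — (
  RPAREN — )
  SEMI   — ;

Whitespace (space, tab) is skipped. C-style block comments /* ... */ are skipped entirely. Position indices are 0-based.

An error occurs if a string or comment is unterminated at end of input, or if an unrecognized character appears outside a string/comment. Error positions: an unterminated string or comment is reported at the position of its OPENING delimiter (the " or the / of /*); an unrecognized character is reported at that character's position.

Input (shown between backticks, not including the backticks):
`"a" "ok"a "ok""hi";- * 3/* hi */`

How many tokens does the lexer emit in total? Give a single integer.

Answer: 9

Derivation:
pos=0: enter STRING mode
pos=0: emit STR "a" (now at pos=3)
pos=4: enter STRING mode
pos=4: emit STR "ok" (now at pos=8)
pos=8: emit ID 'a' (now at pos=9)
pos=10: enter STRING mode
pos=10: emit STR "ok" (now at pos=14)
pos=14: enter STRING mode
pos=14: emit STR "hi" (now at pos=18)
pos=18: emit SEMI ';'
pos=19: emit MINUS '-'
pos=21: emit STAR '*'
pos=23: emit NUM '3' (now at pos=24)
pos=24: enter COMMENT mode (saw '/*')
exit COMMENT mode (now at pos=32)
DONE. 9 tokens: [STR, STR, ID, STR, STR, SEMI, MINUS, STAR, NUM]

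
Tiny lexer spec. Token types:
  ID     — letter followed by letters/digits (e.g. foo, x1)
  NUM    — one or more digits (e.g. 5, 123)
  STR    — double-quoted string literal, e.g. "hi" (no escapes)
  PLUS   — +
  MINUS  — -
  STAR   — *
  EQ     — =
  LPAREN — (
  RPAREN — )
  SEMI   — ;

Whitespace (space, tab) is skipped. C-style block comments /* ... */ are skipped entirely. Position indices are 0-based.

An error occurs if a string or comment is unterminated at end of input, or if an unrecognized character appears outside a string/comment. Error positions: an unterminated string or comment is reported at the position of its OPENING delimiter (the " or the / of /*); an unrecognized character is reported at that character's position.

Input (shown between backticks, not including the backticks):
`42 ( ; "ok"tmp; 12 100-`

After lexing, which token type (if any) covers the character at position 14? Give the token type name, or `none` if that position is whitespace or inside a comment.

Answer: SEMI

Derivation:
pos=0: emit NUM '42' (now at pos=2)
pos=3: emit LPAREN '('
pos=5: emit SEMI ';'
pos=7: enter STRING mode
pos=7: emit STR "ok" (now at pos=11)
pos=11: emit ID 'tmp' (now at pos=14)
pos=14: emit SEMI ';'
pos=16: emit NUM '12' (now at pos=18)
pos=19: emit NUM '100' (now at pos=22)
pos=22: emit MINUS '-'
DONE. 9 tokens: [NUM, LPAREN, SEMI, STR, ID, SEMI, NUM, NUM, MINUS]
Position 14: char is ';' -> SEMI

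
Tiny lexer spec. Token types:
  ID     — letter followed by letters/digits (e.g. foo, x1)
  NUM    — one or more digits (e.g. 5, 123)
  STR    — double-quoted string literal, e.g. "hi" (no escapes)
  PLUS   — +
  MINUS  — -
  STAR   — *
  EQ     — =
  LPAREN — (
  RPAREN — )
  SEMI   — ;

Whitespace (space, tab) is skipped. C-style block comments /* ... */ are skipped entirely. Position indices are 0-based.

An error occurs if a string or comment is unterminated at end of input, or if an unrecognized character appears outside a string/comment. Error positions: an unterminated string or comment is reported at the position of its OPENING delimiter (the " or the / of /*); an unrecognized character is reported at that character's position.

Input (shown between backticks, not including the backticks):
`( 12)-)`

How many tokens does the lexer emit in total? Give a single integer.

pos=0: emit LPAREN '('
pos=2: emit NUM '12' (now at pos=4)
pos=4: emit RPAREN ')'
pos=5: emit MINUS '-'
pos=6: emit RPAREN ')'
DONE. 5 tokens: [LPAREN, NUM, RPAREN, MINUS, RPAREN]

Answer: 5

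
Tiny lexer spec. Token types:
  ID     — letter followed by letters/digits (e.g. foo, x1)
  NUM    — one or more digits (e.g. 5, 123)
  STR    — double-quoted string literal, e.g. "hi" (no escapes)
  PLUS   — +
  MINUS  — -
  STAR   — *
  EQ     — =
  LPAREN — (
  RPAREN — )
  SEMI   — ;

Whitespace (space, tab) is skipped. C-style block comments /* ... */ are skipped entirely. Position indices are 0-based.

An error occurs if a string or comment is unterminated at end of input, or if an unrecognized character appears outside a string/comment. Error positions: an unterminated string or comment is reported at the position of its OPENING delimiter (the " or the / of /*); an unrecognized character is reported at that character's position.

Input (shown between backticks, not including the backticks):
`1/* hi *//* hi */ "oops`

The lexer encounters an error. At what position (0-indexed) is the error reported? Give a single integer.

pos=0: emit NUM '1' (now at pos=1)
pos=1: enter COMMENT mode (saw '/*')
exit COMMENT mode (now at pos=9)
pos=9: enter COMMENT mode (saw '/*')
exit COMMENT mode (now at pos=17)
pos=18: enter STRING mode
pos=18: ERROR — unterminated string

Answer: 18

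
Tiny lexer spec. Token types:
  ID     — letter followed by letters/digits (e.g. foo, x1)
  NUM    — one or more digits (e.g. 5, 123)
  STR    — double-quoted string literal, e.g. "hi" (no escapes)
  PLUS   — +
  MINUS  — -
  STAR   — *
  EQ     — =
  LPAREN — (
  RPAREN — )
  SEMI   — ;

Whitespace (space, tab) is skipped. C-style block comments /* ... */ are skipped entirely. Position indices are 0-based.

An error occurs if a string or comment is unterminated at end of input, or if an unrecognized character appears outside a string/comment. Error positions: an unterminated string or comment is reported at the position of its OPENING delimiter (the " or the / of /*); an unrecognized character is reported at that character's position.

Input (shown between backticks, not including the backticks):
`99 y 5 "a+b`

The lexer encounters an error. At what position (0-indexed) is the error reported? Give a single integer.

pos=0: emit NUM '99' (now at pos=2)
pos=3: emit ID 'y' (now at pos=4)
pos=5: emit NUM '5' (now at pos=6)
pos=7: enter STRING mode
pos=7: ERROR — unterminated string

Answer: 7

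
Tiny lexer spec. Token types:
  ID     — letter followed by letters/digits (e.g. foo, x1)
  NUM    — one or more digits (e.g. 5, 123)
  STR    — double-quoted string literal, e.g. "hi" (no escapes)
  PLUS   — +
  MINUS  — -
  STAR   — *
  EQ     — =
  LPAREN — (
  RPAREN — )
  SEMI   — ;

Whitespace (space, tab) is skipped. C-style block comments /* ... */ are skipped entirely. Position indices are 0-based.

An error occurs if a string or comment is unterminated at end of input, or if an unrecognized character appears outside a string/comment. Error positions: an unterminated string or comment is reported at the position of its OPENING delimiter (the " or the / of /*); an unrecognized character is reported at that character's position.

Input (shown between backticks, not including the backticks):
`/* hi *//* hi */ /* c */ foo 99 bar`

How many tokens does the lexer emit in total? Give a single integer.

pos=0: enter COMMENT mode (saw '/*')
exit COMMENT mode (now at pos=8)
pos=8: enter COMMENT mode (saw '/*')
exit COMMENT mode (now at pos=16)
pos=17: enter COMMENT mode (saw '/*')
exit COMMENT mode (now at pos=24)
pos=25: emit ID 'foo' (now at pos=28)
pos=29: emit NUM '99' (now at pos=31)
pos=32: emit ID 'bar' (now at pos=35)
DONE. 3 tokens: [ID, NUM, ID]

Answer: 3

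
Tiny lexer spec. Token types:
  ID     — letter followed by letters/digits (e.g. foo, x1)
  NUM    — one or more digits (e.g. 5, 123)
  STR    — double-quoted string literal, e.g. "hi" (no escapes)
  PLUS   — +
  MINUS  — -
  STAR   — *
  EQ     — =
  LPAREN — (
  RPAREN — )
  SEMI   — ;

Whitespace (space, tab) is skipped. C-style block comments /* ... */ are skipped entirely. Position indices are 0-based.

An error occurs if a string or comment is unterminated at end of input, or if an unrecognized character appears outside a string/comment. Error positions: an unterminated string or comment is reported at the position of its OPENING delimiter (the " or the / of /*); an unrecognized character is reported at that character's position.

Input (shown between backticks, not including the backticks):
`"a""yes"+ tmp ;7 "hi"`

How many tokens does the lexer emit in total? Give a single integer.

Answer: 7

Derivation:
pos=0: enter STRING mode
pos=0: emit STR "a" (now at pos=3)
pos=3: enter STRING mode
pos=3: emit STR "yes" (now at pos=8)
pos=8: emit PLUS '+'
pos=10: emit ID 'tmp' (now at pos=13)
pos=14: emit SEMI ';'
pos=15: emit NUM '7' (now at pos=16)
pos=17: enter STRING mode
pos=17: emit STR "hi" (now at pos=21)
DONE. 7 tokens: [STR, STR, PLUS, ID, SEMI, NUM, STR]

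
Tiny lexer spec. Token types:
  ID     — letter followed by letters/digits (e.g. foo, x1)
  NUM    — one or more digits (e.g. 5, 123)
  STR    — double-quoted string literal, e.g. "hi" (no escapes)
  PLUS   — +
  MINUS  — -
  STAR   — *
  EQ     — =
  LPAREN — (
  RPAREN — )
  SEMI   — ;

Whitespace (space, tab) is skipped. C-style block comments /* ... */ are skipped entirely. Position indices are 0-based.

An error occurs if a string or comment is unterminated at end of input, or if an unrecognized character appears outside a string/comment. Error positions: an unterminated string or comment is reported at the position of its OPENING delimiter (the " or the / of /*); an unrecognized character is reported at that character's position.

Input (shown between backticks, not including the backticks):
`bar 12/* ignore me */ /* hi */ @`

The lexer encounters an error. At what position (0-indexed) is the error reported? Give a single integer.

pos=0: emit ID 'bar' (now at pos=3)
pos=4: emit NUM '12' (now at pos=6)
pos=6: enter COMMENT mode (saw '/*')
exit COMMENT mode (now at pos=21)
pos=22: enter COMMENT mode (saw '/*')
exit COMMENT mode (now at pos=30)
pos=31: ERROR — unrecognized char '@'

Answer: 31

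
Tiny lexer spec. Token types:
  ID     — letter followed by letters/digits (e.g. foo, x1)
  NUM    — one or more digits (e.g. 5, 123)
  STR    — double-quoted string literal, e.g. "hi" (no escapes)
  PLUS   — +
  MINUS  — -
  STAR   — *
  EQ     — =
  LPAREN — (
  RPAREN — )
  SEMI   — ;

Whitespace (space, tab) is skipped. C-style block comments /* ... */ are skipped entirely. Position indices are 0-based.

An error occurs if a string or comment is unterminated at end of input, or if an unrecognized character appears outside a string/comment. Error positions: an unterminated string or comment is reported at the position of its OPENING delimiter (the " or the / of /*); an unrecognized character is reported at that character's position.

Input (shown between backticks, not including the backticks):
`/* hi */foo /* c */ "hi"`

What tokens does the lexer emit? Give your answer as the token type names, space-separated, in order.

Answer: ID STR

Derivation:
pos=0: enter COMMENT mode (saw '/*')
exit COMMENT mode (now at pos=8)
pos=8: emit ID 'foo' (now at pos=11)
pos=12: enter COMMENT mode (saw '/*')
exit COMMENT mode (now at pos=19)
pos=20: enter STRING mode
pos=20: emit STR "hi" (now at pos=24)
DONE. 2 tokens: [ID, STR]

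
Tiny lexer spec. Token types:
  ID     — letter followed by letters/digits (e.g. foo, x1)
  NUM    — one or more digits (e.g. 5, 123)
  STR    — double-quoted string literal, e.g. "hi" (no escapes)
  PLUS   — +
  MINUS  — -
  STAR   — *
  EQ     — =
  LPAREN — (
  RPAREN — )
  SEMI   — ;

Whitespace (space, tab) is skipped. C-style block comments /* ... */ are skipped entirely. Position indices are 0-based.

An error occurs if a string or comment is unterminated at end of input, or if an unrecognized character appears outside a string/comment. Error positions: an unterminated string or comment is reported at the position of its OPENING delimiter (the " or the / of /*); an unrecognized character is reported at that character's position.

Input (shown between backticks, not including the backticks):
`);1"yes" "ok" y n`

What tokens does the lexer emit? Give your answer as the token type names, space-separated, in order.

Answer: RPAREN SEMI NUM STR STR ID ID

Derivation:
pos=0: emit RPAREN ')'
pos=1: emit SEMI ';'
pos=2: emit NUM '1' (now at pos=3)
pos=3: enter STRING mode
pos=3: emit STR "yes" (now at pos=8)
pos=9: enter STRING mode
pos=9: emit STR "ok" (now at pos=13)
pos=14: emit ID 'y' (now at pos=15)
pos=16: emit ID 'n' (now at pos=17)
DONE. 7 tokens: [RPAREN, SEMI, NUM, STR, STR, ID, ID]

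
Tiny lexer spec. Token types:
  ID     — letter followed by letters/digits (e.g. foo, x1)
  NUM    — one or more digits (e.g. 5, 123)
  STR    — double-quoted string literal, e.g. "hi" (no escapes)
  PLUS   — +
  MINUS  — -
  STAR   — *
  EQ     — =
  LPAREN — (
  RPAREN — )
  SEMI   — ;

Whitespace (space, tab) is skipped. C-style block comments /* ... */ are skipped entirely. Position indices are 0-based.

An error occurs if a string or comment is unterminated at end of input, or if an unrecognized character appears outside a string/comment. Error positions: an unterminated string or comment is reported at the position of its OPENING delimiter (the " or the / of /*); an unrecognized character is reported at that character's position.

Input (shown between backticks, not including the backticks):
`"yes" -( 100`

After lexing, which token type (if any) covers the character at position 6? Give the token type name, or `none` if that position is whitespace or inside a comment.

pos=0: enter STRING mode
pos=0: emit STR "yes" (now at pos=5)
pos=6: emit MINUS '-'
pos=7: emit LPAREN '('
pos=9: emit NUM '100' (now at pos=12)
DONE. 4 tokens: [STR, MINUS, LPAREN, NUM]
Position 6: char is '-' -> MINUS

Answer: MINUS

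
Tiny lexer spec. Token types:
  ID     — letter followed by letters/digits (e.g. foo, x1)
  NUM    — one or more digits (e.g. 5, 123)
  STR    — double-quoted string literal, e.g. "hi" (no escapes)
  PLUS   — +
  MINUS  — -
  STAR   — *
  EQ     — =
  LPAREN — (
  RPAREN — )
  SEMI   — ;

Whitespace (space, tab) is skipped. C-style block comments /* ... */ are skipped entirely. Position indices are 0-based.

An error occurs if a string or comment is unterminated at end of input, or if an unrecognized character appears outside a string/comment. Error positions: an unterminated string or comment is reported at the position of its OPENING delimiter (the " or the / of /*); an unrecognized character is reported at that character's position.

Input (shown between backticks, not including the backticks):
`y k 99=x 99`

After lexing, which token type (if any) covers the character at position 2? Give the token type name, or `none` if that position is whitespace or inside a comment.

pos=0: emit ID 'y' (now at pos=1)
pos=2: emit ID 'k' (now at pos=3)
pos=4: emit NUM '99' (now at pos=6)
pos=6: emit EQ '='
pos=7: emit ID 'x' (now at pos=8)
pos=9: emit NUM '99' (now at pos=11)
DONE. 6 tokens: [ID, ID, NUM, EQ, ID, NUM]
Position 2: char is 'k' -> ID

Answer: ID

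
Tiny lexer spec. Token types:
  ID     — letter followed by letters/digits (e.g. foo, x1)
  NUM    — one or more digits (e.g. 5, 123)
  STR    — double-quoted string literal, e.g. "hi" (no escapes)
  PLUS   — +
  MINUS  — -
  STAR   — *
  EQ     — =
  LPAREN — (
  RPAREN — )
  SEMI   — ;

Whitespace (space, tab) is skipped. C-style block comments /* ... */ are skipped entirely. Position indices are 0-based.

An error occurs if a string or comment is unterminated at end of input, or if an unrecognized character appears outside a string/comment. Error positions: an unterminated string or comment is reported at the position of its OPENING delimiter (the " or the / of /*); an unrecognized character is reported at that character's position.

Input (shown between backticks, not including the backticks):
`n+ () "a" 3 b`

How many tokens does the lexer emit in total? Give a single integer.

Answer: 7

Derivation:
pos=0: emit ID 'n' (now at pos=1)
pos=1: emit PLUS '+'
pos=3: emit LPAREN '('
pos=4: emit RPAREN ')'
pos=6: enter STRING mode
pos=6: emit STR "a" (now at pos=9)
pos=10: emit NUM '3' (now at pos=11)
pos=12: emit ID 'b' (now at pos=13)
DONE. 7 tokens: [ID, PLUS, LPAREN, RPAREN, STR, NUM, ID]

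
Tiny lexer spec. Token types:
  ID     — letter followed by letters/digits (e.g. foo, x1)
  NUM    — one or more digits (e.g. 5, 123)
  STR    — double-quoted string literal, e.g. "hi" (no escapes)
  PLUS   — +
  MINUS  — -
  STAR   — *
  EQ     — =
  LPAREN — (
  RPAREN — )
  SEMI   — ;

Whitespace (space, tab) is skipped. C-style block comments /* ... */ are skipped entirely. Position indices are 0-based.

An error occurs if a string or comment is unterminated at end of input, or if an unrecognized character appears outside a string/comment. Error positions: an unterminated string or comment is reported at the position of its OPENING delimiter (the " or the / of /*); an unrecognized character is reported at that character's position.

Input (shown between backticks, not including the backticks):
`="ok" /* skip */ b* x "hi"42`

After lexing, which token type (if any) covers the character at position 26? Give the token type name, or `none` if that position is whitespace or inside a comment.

pos=0: emit EQ '='
pos=1: enter STRING mode
pos=1: emit STR "ok" (now at pos=5)
pos=6: enter COMMENT mode (saw '/*')
exit COMMENT mode (now at pos=16)
pos=17: emit ID 'b' (now at pos=18)
pos=18: emit STAR '*'
pos=20: emit ID 'x' (now at pos=21)
pos=22: enter STRING mode
pos=22: emit STR "hi" (now at pos=26)
pos=26: emit NUM '42' (now at pos=28)
DONE. 7 tokens: [EQ, STR, ID, STAR, ID, STR, NUM]
Position 26: char is '4' -> NUM

Answer: NUM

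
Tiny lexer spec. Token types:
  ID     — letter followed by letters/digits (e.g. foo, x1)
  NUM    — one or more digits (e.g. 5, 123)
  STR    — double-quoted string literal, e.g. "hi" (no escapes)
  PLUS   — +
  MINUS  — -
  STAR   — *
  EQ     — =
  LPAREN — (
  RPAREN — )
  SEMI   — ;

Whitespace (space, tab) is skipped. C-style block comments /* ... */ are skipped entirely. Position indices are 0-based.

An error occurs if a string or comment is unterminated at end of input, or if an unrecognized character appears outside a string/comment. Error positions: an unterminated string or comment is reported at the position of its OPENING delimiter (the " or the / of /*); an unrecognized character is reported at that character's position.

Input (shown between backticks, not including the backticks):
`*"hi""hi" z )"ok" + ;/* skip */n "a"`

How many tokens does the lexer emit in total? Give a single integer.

pos=0: emit STAR '*'
pos=1: enter STRING mode
pos=1: emit STR "hi" (now at pos=5)
pos=5: enter STRING mode
pos=5: emit STR "hi" (now at pos=9)
pos=10: emit ID 'z' (now at pos=11)
pos=12: emit RPAREN ')'
pos=13: enter STRING mode
pos=13: emit STR "ok" (now at pos=17)
pos=18: emit PLUS '+'
pos=20: emit SEMI ';'
pos=21: enter COMMENT mode (saw '/*')
exit COMMENT mode (now at pos=31)
pos=31: emit ID 'n' (now at pos=32)
pos=33: enter STRING mode
pos=33: emit STR "a" (now at pos=36)
DONE. 10 tokens: [STAR, STR, STR, ID, RPAREN, STR, PLUS, SEMI, ID, STR]

Answer: 10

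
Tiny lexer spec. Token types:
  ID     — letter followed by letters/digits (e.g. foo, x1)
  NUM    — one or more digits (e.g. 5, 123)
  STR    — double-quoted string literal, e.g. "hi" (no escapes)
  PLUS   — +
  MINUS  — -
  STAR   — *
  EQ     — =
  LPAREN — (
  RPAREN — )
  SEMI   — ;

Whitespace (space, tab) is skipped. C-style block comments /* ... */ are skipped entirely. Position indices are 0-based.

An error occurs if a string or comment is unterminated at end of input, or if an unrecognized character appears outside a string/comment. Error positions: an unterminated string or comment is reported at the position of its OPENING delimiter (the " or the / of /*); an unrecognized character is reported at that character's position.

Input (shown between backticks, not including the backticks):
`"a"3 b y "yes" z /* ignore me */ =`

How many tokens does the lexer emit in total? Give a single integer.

Answer: 7

Derivation:
pos=0: enter STRING mode
pos=0: emit STR "a" (now at pos=3)
pos=3: emit NUM '3' (now at pos=4)
pos=5: emit ID 'b' (now at pos=6)
pos=7: emit ID 'y' (now at pos=8)
pos=9: enter STRING mode
pos=9: emit STR "yes" (now at pos=14)
pos=15: emit ID 'z' (now at pos=16)
pos=17: enter COMMENT mode (saw '/*')
exit COMMENT mode (now at pos=32)
pos=33: emit EQ '='
DONE. 7 tokens: [STR, NUM, ID, ID, STR, ID, EQ]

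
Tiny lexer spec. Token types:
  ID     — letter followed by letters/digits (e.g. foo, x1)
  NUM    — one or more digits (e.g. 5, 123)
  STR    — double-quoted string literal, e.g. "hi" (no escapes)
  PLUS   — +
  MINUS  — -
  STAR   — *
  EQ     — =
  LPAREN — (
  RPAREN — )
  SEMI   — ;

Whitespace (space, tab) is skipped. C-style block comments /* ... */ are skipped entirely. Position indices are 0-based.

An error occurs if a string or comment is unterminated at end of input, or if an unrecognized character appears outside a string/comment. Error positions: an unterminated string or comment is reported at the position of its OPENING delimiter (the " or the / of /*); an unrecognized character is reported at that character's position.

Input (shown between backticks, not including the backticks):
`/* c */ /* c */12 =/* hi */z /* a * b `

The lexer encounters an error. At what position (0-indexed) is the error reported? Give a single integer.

pos=0: enter COMMENT mode (saw '/*')
exit COMMENT mode (now at pos=7)
pos=8: enter COMMENT mode (saw '/*')
exit COMMENT mode (now at pos=15)
pos=15: emit NUM '12' (now at pos=17)
pos=18: emit EQ '='
pos=19: enter COMMENT mode (saw '/*')
exit COMMENT mode (now at pos=27)
pos=27: emit ID 'z' (now at pos=28)
pos=29: enter COMMENT mode (saw '/*')
pos=29: ERROR — unterminated comment (reached EOF)

Answer: 29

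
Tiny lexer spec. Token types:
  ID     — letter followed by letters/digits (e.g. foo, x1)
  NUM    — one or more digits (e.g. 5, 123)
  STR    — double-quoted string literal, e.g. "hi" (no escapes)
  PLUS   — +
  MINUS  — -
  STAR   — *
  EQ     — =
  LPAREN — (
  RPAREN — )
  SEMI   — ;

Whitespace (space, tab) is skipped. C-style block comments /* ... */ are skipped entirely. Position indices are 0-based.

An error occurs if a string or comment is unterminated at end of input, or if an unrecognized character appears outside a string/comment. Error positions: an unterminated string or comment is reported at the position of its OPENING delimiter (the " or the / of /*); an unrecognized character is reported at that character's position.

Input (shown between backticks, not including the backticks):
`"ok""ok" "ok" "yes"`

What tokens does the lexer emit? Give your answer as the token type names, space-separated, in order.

pos=0: enter STRING mode
pos=0: emit STR "ok" (now at pos=4)
pos=4: enter STRING mode
pos=4: emit STR "ok" (now at pos=8)
pos=9: enter STRING mode
pos=9: emit STR "ok" (now at pos=13)
pos=14: enter STRING mode
pos=14: emit STR "yes" (now at pos=19)
DONE. 4 tokens: [STR, STR, STR, STR]

Answer: STR STR STR STR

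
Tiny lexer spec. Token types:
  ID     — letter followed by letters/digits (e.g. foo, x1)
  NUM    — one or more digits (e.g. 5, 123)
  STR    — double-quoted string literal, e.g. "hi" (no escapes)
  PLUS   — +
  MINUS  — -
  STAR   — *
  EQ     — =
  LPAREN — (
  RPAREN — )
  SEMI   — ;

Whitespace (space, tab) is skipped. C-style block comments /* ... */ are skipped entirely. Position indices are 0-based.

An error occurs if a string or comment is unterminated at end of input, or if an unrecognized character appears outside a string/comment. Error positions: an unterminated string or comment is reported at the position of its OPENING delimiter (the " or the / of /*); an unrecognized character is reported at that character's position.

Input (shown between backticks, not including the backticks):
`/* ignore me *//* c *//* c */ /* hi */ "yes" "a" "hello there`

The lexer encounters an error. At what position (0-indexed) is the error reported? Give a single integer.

Answer: 49

Derivation:
pos=0: enter COMMENT mode (saw '/*')
exit COMMENT mode (now at pos=15)
pos=15: enter COMMENT mode (saw '/*')
exit COMMENT mode (now at pos=22)
pos=22: enter COMMENT mode (saw '/*')
exit COMMENT mode (now at pos=29)
pos=30: enter COMMENT mode (saw '/*')
exit COMMENT mode (now at pos=38)
pos=39: enter STRING mode
pos=39: emit STR "yes" (now at pos=44)
pos=45: enter STRING mode
pos=45: emit STR "a" (now at pos=48)
pos=49: enter STRING mode
pos=49: ERROR — unterminated string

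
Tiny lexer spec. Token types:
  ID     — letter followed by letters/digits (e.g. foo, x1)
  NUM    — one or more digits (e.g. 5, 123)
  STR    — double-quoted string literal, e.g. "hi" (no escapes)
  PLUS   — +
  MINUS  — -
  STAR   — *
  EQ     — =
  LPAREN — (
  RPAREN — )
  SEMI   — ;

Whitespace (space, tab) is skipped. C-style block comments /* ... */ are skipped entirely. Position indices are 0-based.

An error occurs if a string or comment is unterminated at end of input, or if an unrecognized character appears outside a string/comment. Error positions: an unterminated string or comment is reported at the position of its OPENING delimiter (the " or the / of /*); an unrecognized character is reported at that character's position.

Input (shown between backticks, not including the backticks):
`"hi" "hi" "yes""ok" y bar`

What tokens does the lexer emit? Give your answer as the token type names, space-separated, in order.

Answer: STR STR STR STR ID ID

Derivation:
pos=0: enter STRING mode
pos=0: emit STR "hi" (now at pos=4)
pos=5: enter STRING mode
pos=5: emit STR "hi" (now at pos=9)
pos=10: enter STRING mode
pos=10: emit STR "yes" (now at pos=15)
pos=15: enter STRING mode
pos=15: emit STR "ok" (now at pos=19)
pos=20: emit ID 'y' (now at pos=21)
pos=22: emit ID 'bar' (now at pos=25)
DONE. 6 tokens: [STR, STR, STR, STR, ID, ID]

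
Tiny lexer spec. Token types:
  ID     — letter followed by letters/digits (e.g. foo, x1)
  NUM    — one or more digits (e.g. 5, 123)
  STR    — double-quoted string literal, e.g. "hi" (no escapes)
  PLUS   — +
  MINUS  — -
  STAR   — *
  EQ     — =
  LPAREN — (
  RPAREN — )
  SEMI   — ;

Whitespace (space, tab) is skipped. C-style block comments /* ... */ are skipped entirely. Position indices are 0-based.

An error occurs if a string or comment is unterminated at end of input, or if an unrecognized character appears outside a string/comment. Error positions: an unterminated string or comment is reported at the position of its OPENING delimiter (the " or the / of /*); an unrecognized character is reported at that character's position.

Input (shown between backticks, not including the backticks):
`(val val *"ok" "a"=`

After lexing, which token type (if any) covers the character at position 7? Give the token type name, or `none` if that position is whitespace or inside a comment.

Answer: ID

Derivation:
pos=0: emit LPAREN '('
pos=1: emit ID 'val' (now at pos=4)
pos=5: emit ID 'val' (now at pos=8)
pos=9: emit STAR '*'
pos=10: enter STRING mode
pos=10: emit STR "ok" (now at pos=14)
pos=15: enter STRING mode
pos=15: emit STR "a" (now at pos=18)
pos=18: emit EQ '='
DONE. 7 tokens: [LPAREN, ID, ID, STAR, STR, STR, EQ]
Position 7: char is 'l' -> ID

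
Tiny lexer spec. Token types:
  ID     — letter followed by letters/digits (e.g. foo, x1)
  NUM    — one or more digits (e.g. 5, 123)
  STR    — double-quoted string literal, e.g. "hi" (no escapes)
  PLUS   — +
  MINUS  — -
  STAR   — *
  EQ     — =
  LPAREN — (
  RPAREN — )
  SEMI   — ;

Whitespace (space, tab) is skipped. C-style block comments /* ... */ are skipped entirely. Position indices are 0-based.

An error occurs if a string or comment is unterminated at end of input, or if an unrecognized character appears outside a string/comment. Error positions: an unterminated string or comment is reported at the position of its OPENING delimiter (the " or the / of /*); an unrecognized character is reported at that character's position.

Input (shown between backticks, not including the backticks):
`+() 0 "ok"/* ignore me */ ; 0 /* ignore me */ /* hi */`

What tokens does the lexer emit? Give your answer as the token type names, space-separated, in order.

pos=0: emit PLUS '+'
pos=1: emit LPAREN '('
pos=2: emit RPAREN ')'
pos=4: emit NUM '0' (now at pos=5)
pos=6: enter STRING mode
pos=6: emit STR "ok" (now at pos=10)
pos=10: enter COMMENT mode (saw '/*')
exit COMMENT mode (now at pos=25)
pos=26: emit SEMI ';'
pos=28: emit NUM '0' (now at pos=29)
pos=30: enter COMMENT mode (saw '/*')
exit COMMENT mode (now at pos=45)
pos=46: enter COMMENT mode (saw '/*')
exit COMMENT mode (now at pos=54)
DONE. 7 tokens: [PLUS, LPAREN, RPAREN, NUM, STR, SEMI, NUM]

Answer: PLUS LPAREN RPAREN NUM STR SEMI NUM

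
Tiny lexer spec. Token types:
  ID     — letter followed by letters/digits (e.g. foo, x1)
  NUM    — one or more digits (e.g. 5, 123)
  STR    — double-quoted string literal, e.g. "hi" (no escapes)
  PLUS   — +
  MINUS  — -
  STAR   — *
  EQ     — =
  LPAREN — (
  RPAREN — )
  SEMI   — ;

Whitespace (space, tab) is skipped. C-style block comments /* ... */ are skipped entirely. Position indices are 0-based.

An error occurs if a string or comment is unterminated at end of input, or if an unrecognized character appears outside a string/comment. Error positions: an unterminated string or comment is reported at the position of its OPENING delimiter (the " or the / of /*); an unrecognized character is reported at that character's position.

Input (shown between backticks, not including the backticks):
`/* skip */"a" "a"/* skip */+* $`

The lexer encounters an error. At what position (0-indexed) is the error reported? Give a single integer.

pos=0: enter COMMENT mode (saw '/*')
exit COMMENT mode (now at pos=10)
pos=10: enter STRING mode
pos=10: emit STR "a" (now at pos=13)
pos=14: enter STRING mode
pos=14: emit STR "a" (now at pos=17)
pos=17: enter COMMENT mode (saw '/*')
exit COMMENT mode (now at pos=27)
pos=27: emit PLUS '+'
pos=28: emit STAR '*'
pos=30: ERROR — unrecognized char '$'

Answer: 30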